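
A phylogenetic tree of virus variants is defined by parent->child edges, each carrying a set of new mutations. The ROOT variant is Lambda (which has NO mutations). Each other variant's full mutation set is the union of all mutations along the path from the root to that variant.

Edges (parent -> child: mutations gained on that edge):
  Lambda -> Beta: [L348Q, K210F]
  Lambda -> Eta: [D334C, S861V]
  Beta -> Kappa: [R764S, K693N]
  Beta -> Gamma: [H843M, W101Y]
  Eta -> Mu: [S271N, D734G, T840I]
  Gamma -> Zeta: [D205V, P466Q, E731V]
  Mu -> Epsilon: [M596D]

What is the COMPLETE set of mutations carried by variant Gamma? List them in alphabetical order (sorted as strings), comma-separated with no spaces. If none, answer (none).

At Lambda: gained [] -> total []
At Beta: gained ['L348Q', 'K210F'] -> total ['K210F', 'L348Q']
At Gamma: gained ['H843M', 'W101Y'] -> total ['H843M', 'K210F', 'L348Q', 'W101Y']

Answer: H843M,K210F,L348Q,W101Y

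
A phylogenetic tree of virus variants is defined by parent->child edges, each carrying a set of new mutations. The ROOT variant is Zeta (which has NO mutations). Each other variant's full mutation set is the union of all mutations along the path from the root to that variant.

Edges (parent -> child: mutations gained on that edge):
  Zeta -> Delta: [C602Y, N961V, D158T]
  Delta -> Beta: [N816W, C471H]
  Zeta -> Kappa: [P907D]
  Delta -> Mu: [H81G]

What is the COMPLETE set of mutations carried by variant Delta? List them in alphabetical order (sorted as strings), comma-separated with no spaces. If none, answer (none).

At Zeta: gained [] -> total []
At Delta: gained ['C602Y', 'N961V', 'D158T'] -> total ['C602Y', 'D158T', 'N961V']

Answer: C602Y,D158T,N961V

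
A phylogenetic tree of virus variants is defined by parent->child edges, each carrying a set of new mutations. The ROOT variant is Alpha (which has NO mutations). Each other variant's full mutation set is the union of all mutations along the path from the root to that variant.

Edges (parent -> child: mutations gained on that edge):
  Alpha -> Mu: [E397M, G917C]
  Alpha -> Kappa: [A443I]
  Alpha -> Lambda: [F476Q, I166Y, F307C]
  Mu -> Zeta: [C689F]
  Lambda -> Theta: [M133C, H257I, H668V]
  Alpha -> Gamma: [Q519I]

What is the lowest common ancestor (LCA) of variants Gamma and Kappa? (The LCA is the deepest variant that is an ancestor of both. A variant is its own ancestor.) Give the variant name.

Answer: Alpha

Derivation:
Path from root to Gamma: Alpha -> Gamma
  ancestors of Gamma: {Alpha, Gamma}
Path from root to Kappa: Alpha -> Kappa
  ancestors of Kappa: {Alpha, Kappa}
Common ancestors: {Alpha}
Walk up from Kappa: Kappa (not in ancestors of Gamma), Alpha (in ancestors of Gamma)
Deepest common ancestor (LCA) = Alpha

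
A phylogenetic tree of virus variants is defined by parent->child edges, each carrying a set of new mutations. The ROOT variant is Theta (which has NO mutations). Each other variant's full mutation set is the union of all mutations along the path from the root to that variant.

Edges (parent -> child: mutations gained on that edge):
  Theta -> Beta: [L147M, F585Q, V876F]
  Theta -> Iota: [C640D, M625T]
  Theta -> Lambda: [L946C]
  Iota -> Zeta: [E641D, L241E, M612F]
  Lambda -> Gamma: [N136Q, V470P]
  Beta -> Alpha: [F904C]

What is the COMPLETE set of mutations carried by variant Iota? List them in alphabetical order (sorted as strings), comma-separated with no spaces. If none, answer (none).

Answer: C640D,M625T

Derivation:
At Theta: gained [] -> total []
At Iota: gained ['C640D', 'M625T'] -> total ['C640D', 'M625T']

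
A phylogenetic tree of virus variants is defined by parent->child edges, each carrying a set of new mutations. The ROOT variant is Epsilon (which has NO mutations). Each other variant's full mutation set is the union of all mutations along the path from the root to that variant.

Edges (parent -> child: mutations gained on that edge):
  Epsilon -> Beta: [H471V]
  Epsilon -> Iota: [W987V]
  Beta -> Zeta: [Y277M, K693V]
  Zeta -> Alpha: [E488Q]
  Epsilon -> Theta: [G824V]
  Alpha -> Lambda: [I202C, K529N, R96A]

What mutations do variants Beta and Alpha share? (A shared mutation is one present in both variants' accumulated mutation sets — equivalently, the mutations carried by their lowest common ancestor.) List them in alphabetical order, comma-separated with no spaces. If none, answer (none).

Accumulating mutations along path to Beta:
  At Epsilon: gained [] -> total []
  At Beta: gained ['H471V'] -> total ['H471V']
Mutations(Beta) = ['H471V']
Accumulating mutations along path to Alpha:
  At Epsilon: gained [] -> total []
  At Beta: gained ['H471V'] -> total ['H471V']
  At Zeta: gained ['Y277M', 'K693V'] -> total ['H471V', 'K693V', 'Y277M']
  At Alpha: gained ['E488Q'] -> total ['E488Q', 'H471V', 'K693V', 'Y277M']
Mutations(Alpha) = ['E488Q', 'H471V', 'K693V', 'Y277M']
Intersection: ['H471V'] ∩ ['E488Q', 'H471V', 'K693V', 'Y277M'] = ['H471V']

Answer: H471V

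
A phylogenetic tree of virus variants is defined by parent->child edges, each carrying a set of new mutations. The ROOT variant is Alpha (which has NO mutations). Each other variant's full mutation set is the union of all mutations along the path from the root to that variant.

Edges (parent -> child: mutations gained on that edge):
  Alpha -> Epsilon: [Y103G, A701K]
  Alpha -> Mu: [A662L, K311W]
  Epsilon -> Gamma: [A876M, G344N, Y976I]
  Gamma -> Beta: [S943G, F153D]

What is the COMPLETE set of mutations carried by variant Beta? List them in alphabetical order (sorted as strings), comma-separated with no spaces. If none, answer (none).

At Alpha: gained [] -> total []
At Epsilon: gained ['Y103G', 'A701K'] -> total ['A701K', 'Y103G']
At Gamma: gained ['A876M', 'G344N', 'Y976I'] -> total ['A701K', 'A876M', 'G344N', 'Y103G', 'Y976I']
At Beta: gained ['S943G', 'F153D'] -> total ['A701K', 'A876M', 'F153D', 'G344N', 'S943G', 'Y103G', 'Y976I']

Answer: A701K,A876M,F153D,G344N,S943G,Y103G,Y976I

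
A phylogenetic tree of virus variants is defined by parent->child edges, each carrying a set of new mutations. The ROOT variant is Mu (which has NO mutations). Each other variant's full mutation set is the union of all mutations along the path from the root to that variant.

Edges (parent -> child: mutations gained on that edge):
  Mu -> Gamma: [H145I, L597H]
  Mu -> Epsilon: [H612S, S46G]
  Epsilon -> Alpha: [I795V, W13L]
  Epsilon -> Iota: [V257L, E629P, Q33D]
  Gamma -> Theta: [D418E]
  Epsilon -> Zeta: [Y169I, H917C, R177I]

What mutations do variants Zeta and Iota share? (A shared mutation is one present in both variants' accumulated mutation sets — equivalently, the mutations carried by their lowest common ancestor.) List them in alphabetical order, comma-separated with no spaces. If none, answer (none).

Answer: H612S,S46G

Derivation:
Accumulating mutations along path to Zeta:
  At Mu: gained [] -> total []
  At Epsilon: gained ['H612S', 'S46G'] -> total ['H612S', 'S46G']
  At Zeta: gained ['Y169I', 'H917C', 'R177I'] -> total ['H612S', 'H917C', 'R177I', 'S46G', 'Y169I']
Mutations(Zeta) = ['H612S', 'H917C', 'R177I', 'S46G', 'Y169I']
Accumulating mutations along path to Iota:
  At Mu: gained [] -> total []
  At Epsilon: gained ['H612S', 'S46G'] -> total ['H612S', 'S46G']
  At Iota: gained ['V257L', 'E629P', 'Q33D'] -> total ['E629P', 'H612S', 'Q33D', 'S46G', 'V257L']
Mutations(Iota) = ['E629P', 'H612S', 'Q33D', 'S46G', 'V257L']
Intersection: ['H612S', 'H917C', 'R177I', 'S46G', 'Y169I'] ∩ ['E629P', 'H612S', 'Q33D', 'S46G', 'V257L'] = ['H612S', 'S46G']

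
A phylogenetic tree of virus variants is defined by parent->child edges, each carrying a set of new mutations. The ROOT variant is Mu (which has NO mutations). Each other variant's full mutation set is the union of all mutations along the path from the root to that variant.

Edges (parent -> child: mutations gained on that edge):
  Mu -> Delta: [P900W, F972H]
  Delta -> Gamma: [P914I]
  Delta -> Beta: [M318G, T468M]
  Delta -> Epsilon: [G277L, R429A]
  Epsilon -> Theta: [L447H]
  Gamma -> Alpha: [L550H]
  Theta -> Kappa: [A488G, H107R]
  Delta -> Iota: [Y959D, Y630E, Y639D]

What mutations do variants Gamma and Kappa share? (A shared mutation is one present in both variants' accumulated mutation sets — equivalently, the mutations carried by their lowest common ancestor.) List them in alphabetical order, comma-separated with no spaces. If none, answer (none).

Accumulating mutations along path to Gamma:
  At Mu: gained [] -> total []
  At Delta: gained ['P900W', 'F972H'] -> total ['F972H', 'P900W']
  At Gamma: gained ['P914I'] -> total ['F972H', 'P900W', 'P914I']
Mutations(Gamma) = ['F972H', 'P900W', 'P914I']
Accumulating mutations along path to Kappa:
  At Mu: gained [] -> total []
  At Delta: gained ['P900W', 'F972H'] -> total ['F972H', 'P900W']
  At Epsilon: gained ['G277L', 'R429A'] -> total ['F972H', 'G277L', 'P900W', 'R429A']
  At Theta: gained ['L447H'] -> total ['F972H', 'G277L', 'L447H', 'P900W', 'R429A']
  At Kappa: gained ['A488G', 'H107R'] -> total ['A488G', 'F972H', 'G277L', 'H107R', 'L447H', 'P900W', 'R429A']
Mutations(Kappa) = ['A488G', 'F972H', 'G277L', 'H107R', 'L447H', 'P900W', 'R429A']
Intersection: ['F972H', 'P900W', 'P914I'] ∩ ['A488G', 'F972H', 'G277L', 'H107R', 'L447H', 'P900W', 'R429A'] = ['F972H', 'P900W']

Answer: F972H,P900W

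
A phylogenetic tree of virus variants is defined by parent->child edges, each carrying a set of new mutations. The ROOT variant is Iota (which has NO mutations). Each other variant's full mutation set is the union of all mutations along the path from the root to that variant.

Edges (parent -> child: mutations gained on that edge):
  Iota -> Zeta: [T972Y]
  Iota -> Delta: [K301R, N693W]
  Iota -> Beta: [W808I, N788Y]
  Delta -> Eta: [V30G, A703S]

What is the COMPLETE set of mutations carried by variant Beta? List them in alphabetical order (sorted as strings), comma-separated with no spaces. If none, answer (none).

Answer: N788Y,W808I

Derivation:
At Iota: gained [] -> total []
At Beta: gained ['W808I', 'N788Y'] -> total ['N788Y', 'W808I']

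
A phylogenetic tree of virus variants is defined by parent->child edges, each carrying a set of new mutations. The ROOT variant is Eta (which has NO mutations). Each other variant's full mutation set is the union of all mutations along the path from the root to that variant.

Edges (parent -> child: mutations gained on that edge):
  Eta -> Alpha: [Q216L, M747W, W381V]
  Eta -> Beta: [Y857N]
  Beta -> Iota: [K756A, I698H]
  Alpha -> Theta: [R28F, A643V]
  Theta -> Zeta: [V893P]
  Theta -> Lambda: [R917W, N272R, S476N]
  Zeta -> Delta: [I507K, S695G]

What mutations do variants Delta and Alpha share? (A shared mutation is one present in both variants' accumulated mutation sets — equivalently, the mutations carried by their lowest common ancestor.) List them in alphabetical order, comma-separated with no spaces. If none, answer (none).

Accumulating mutations along path to Delta:
  At Eta: gained [] -> total []
  At Alpha: gained ['Q216L', 'M747W', 'W381V'] -> total ['M747W', 'Q216L', 'W381V']
  At Theta: gained ['R28F', 'A643V'] -> total ['A643V', 'M747W', 'Q216L', 'R28F', 'W381V']
  At Zeta: gained ['V893P'] -> total ['A643V', 'M747W', 'Q216L', 'R28F', 'V893P', 'W381V']
  At Delta: gained ['I507K', 'S695G'] -> total ['A643V', 'I507K', 'M747W', 'Q216L', 'R28F', 'S695G', 'V893P', 'W381V']
Mutations(Delta) = ['A643V', 'I507K', 'M747W', 'Q216L', 'R28F', 'S695G', 'V893P', 'W381V']
Accumulating mutations along path to Alpha:
  At Eta: gained [] -> total []
  At Alpha: gained ['Q216L', 'M747W', 'W381V'] -> total ['M747W', 'Q216L', 'W381V']
Mutations(Alpha) = ['M747W', 'Q216L', 'W381V']
Intersection: ['A643V', 'I507K', 'M747W', 'Q216L', 'R28F', 'S695G', 'V893P', 'W381V'] ∩ ['M747W', 'Q216L', 'W381V'] = ['M747W', 'Q216L', 'W381V']

Answer: M747W,Q216L,W381V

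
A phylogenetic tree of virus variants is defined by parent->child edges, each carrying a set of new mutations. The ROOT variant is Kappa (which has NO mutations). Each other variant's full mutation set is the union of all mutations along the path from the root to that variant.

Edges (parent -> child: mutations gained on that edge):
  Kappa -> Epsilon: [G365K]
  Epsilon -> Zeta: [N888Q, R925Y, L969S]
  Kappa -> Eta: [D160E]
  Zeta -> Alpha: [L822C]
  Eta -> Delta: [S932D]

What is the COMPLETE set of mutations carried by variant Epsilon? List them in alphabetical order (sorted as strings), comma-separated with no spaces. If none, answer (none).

At Kappa: gained [] -> total []
At Epsilon: gained ['G365K'] -> total ['G365K']

Answer: G365K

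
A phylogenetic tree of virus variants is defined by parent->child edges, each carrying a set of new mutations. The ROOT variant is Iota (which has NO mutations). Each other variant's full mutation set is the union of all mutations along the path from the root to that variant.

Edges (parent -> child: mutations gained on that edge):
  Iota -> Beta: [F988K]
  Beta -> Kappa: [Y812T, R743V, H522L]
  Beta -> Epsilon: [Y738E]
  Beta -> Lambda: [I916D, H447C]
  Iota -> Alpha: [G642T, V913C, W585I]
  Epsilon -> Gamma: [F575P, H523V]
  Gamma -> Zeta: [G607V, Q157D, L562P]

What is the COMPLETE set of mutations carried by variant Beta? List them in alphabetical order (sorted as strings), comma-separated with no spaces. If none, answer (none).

At Iota: gained [] -> total []
At Beta: gained ['F988K'] -> total ['F988K']

Answer: F988K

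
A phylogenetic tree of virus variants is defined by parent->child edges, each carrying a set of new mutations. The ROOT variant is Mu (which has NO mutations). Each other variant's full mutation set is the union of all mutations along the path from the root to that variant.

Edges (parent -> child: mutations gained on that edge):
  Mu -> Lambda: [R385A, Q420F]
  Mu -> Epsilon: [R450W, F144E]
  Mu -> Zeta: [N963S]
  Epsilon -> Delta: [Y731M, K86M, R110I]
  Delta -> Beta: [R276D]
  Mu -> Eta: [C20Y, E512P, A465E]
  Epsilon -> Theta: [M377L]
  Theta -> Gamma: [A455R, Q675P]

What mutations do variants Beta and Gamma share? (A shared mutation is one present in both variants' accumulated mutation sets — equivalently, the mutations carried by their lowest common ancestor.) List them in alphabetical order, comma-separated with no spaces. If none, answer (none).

Answer: F144E,R450W

Derivation:
Accumulating mutations along path to Beta:
  At Mu: gained [] -> total []
  At Epsilon: gained ['R450W', 'F144E'] -> total ['F144E', 'R450W']
  At Delta: gained ['Y731M', 'K86M', 'R110I'] -> total ['F144E', 'K86M', 'R110I', 'R450W', 'Y731M']
  At Beta: gained ['R276D'] -> total ['F144E', 'K86M', 'R110I', 'R276D', 'R450W', 'Y731M']
Mutations(Beta) = ['F144E', 'K86M', 'R110I', 'R276D', 'R450W', 'Y731M']
Accumulating mutations along path to Gamma:
  At Mu: gained [] -> total []
  At Epsilon: gained ['R450W', 'F144E'] -> total ['F144E', 'R450W']
  At Theta: gained ['M377L'] -> total ['F144E', 'M377L', 'R450W']
  At Gamma: gained ['A455R', 'Q675P'] -> total ['A455R', 'F144E', 'M377L', 'Q675P', 'R450W']
Mutations(Gamma) = ['A455R', 'F144E', 'M377L', 'Q675P', 'R450W']
Intersection: ['F144E', 'K86M', 'R110I', 'R276D', 'R450W', 'Y731M'] ∩ ['A455R', 'F144E', 'M377L', 'Q675P', 'R450W'] = ['F144E', 'R450W']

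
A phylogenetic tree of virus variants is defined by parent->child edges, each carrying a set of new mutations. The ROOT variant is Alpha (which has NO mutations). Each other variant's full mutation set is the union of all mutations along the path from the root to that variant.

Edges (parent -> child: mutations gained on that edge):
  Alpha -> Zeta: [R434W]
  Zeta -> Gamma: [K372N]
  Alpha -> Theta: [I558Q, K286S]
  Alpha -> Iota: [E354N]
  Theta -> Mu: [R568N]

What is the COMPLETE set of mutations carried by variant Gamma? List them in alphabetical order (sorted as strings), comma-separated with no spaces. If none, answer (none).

Answer: K372N,R434W

Derivation:
At Alpha: gained [] -> total []
At Zeta: gained ['R434W'] -> total ['R434W']
At Gamma: gained ['K372N'] -> total ['K372N', 'R434W']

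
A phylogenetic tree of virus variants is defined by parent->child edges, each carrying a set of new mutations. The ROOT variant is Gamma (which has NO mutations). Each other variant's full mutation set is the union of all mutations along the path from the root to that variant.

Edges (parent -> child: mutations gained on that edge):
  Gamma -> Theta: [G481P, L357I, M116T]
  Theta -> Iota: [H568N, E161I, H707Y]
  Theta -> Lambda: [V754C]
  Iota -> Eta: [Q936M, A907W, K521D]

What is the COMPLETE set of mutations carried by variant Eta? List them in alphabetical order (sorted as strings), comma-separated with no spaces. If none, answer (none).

At Gamma: gained [] -> total []
At Theta: gained ['G481P', 'L357I', 'M116T'] -> total ['G481P', 'L357I', 'M116T']
At Iota: gained ['H568N', 'E161I', 'H707Y'] -> total ['E161I', 'G481P', 'H568N', 'H707Y', 'L357I', 'M116T']
At Eta: gained ['Q936M', 'A907W', 'K521D'] -> total ['A907W', 'E161I', 'G481P', 'H568N', 'H707Y', 'K521D', 'L357I', 'M116T', 'Q936M']

Answer: A907W,E161I,G481P,H568N,H707Y,K521D,L357I,M116T,Q936M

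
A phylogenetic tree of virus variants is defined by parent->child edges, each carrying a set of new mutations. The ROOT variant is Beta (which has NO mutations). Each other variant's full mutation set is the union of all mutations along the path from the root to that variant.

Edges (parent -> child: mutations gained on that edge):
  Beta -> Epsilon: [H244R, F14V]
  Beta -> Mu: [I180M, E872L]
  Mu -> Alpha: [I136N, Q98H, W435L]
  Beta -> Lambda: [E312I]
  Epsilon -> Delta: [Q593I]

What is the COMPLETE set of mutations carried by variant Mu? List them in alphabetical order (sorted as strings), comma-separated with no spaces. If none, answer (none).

At Beta: gained [] -> total []
At Mu: gained ['I180M', 'E872L'] -> total ['E872L', 'I180M']

Answer: E872L,I180M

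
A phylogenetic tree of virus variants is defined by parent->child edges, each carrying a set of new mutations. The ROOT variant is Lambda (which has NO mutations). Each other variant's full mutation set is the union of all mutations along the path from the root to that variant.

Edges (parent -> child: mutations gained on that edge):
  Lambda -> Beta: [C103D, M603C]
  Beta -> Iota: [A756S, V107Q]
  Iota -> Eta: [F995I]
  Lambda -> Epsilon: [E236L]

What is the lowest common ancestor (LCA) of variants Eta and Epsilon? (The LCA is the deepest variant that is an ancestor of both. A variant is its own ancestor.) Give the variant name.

Answer: Lambda

Derivation:
Path from root to Eta: Lambda -> Beta -> Iota -> Eta
  ancestors of Eta: {Lambda, Beta, Iota, Eta}
Path from root to Epsilon: Lambda -> Epsilon
  ancestors of Epsilon: {Lambda, Epsilon}
Common ancestors: {Lambda}
Walk up from Epsilon: Epsilon (not in ancestors of Eta), Lambda (in ancestors of Eta)
Deepest common ancestor (LCA) = Lambda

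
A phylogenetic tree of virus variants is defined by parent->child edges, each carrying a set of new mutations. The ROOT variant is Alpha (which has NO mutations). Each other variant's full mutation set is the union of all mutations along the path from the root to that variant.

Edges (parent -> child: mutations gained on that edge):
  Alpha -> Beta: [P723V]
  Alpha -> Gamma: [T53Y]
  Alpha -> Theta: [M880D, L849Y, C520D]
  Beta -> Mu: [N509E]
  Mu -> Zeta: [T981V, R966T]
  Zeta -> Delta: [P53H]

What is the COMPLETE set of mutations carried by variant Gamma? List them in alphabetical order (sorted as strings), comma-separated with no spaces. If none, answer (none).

Answer: T53Y

Derivation:
At Alpha: gained [] -> total []
At Gamma: gained ['T53Y'] -> total ['T53Y']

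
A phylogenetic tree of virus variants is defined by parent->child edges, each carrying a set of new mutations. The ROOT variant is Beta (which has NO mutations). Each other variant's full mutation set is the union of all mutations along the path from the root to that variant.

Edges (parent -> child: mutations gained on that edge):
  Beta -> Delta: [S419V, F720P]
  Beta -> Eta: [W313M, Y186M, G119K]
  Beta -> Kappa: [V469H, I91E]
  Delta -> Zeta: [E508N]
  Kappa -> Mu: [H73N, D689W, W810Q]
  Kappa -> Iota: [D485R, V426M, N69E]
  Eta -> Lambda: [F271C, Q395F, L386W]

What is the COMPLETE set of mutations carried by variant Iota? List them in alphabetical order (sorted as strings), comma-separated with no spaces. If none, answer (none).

At Beta: gained [] -> total []
At Kappa: gained ['V469H', 'I91E'] -> total ['I91E', 'V469H']
At Iota: gained ['D485R', 'V426M', 'N69E'] -> total ['D485R', 'I91E', 'N69E', 'V426M', 'V469H']

Answer: D485R,I91E,N69E,V426M,V469H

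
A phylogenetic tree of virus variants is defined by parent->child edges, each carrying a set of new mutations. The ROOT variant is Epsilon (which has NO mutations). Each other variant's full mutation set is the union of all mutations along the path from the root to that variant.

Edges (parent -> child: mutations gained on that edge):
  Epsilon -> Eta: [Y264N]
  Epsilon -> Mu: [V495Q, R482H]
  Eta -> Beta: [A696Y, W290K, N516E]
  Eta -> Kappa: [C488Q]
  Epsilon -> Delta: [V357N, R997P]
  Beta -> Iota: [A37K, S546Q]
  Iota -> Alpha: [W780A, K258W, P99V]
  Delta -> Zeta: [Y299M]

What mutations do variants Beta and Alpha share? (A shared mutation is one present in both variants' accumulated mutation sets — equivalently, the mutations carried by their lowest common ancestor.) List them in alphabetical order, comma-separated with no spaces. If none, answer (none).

Accumulating mutations along path to Beta:
  At Epsilon: gained [] -> total []
  At Eta: gained ['Y264N'] -> total ['Y264N']
  At Beta: gained ['A696Y', 'W290K', 'N516E'] -> total ['A696Y', 'N516E', 'W290K', 'Y264N']
Mutations(Beta) = ['A696Y', 'N516E', 'W290K', 'Y264N']
Accumulating mutations along path to Alpha:
  At Epsilon: gained [] -> total []
  At Eta: gained ['Y264N'] -> total ['Y264N']
  At Beta: gained ['A696Y', 'W290K', 'N516E'] -> total ['A696Y', 'N516E', 'W290K', 'Y264N']
  At Iota: gained ['A37K', 'S546Q'] -> total ['A37K', 'A696Y', 'N516E', 'S546Q', 'W290K', 'Y264N']
  At Alpha: gained ['W780A', 'K258W', 'P99V'] -> total ['A37K', 'A696Y', 'K258W', 'N516E', 'P99V', 'S546Q', 'W290K', 'W780A', 'Y264N']
Mutations(Alpha) = ['A37K', 'A696Y', 'K258W', 'N516E', 'P99V', 'S546Q', 'W290K', 'W780A', 'Y264N']
Intersection: ['A696Y', 'N516E', 'W290K', 'Y264N'] ∩ ['A37K', 'A696Y', 'K258W', 'N516E', 'P99V', 'S546Q', 'W290K', 'W780A', 'Y264N'] = ['A696Y', 'N516E', 'W290K', 'Y264N']

Answer: A696Y,N516E,W290K,Y264N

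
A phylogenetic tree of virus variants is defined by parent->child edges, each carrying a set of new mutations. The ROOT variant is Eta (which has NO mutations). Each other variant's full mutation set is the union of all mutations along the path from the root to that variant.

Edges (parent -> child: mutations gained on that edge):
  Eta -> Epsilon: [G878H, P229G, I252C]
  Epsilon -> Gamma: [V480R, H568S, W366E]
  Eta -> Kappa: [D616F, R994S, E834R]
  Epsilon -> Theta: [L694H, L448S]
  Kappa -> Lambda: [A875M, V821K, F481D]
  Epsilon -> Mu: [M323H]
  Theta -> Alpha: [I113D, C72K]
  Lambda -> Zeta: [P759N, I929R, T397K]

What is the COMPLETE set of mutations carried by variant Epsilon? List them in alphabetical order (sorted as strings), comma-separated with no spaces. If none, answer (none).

At Eta: gained [] -> total []
At Epsilon: gained ['G878H', 'P229G', 'I252C'] -> total ['G878H', 'I252C', 'P229G']

Answer: G878H,I252C,P229G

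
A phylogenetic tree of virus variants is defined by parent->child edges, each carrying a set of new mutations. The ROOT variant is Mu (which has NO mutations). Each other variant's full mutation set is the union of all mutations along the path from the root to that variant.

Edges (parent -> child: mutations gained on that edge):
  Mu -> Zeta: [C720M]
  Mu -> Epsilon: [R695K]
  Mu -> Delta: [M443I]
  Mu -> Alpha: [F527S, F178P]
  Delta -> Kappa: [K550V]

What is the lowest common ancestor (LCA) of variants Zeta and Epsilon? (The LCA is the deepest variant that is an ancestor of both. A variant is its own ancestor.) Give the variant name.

Path from root to Zeta: Mu -> Zeta
  ancestors of Zeta: {Mu, Zeta}
Path from root to Epsilon: Mu -> Epsilon
  ancestors of Epsilon: {Mu, Epsilon}
Common ancestors: {Mu}
Walk up from Epsilon: Epsilon (not in ancestors of Zeta), Mu (in ancestors of Zeta)
Deepest common ancestor (LCA) = Mu

Answer: Mu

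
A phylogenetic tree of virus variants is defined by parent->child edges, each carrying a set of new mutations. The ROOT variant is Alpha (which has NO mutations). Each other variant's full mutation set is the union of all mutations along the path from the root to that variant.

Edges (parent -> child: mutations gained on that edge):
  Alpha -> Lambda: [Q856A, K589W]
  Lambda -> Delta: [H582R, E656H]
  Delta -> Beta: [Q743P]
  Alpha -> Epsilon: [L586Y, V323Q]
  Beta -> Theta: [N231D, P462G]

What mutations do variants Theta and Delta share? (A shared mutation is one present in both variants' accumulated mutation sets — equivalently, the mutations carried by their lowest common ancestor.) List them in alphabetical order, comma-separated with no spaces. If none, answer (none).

Accumulating mutations along path to Theta:
  At Alpha: gained [] -> total []
  At Lambda: gained ['Q856A', 'K589W'] -> total ['K589W', 'Q856A']
  At Delta: gained ['H582R', 'E656H'] -> total ['E656H', 'H582R', 'K589W', 'Q856A']
  At Beta: gained ['Q743P'] -> total ['E656H', 'H582R', 'K589W', 'Q743P', 'Q856A']
  At Theta: gained ['N231D', 'P462G'] -> total ['E656H', 'H582R', 'K589W', 'N231D', 'P462G', 'Q743P', 'Q856A']
Mutations(Theta) = ['E656H', 'H582R', 'K589W', 'N231D', 'P462G', 'Q743P', 'Q856A']
Accumulating mutations along path to Delta:
  At Alpha: gained [] -> total []
  At Lambda: gained ['Q856A', 'K589W'] -> total ['K589W', 'Q856A']
  At Delta: gained ['H582R', 'E656H'] -> total ['E656H', 'H582R', 'K589W', 'Q856A']
Mutations(Delta) = ['E656H', 'H582R', 'K589W', 'Q856A']
Intersection: ['E656H', 'H582R', 'K589W', 'N231D', 'P462G', 'Q743P', 'Q856A'] ∩ ['E656H', 'H582R', 'K589W', 'Q856A'] = ['E656H', 'H582R', 'K589W', 'Q856A']

Answer: E656H,H582R,K589W,Q856A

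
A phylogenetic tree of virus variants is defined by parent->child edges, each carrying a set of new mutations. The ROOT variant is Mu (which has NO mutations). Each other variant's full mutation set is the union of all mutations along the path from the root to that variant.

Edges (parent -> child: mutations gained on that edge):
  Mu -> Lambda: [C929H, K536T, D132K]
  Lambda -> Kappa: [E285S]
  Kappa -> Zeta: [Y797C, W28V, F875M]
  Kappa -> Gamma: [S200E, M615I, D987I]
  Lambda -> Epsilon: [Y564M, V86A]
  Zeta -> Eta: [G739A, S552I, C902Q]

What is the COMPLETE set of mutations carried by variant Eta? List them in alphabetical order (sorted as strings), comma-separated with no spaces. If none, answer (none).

At Mu: gained [] -> total []
At Lambda: gained ['C929H', 'K536T', 'D132K'] -> total ['C929H', 'D132K', 'K536T']
At Kappa: gained ['E285S'] -> total ['C929H', 'D132K', 'E285S', 'K536T']
At Zeta: gained ['Y797C', 'W28V', 'F875M'] -> total ['C929H', 'D132K', 'E285S', 'F875M', 'K536T', 'W28V', 'Y797C']
At Eta: gained ['G739A', 'S552I', 'C902Q'] -> total ['C902Q', 'C929H', 'D132K', 'E285S', 'F875M', 'G739A', 'K536T', 'S552I', 'W28V', 'Y797C']

Answer: C902Q,C929H,D132K,E285S,F875M,G739A,K536T,S552I,W28V,Y797C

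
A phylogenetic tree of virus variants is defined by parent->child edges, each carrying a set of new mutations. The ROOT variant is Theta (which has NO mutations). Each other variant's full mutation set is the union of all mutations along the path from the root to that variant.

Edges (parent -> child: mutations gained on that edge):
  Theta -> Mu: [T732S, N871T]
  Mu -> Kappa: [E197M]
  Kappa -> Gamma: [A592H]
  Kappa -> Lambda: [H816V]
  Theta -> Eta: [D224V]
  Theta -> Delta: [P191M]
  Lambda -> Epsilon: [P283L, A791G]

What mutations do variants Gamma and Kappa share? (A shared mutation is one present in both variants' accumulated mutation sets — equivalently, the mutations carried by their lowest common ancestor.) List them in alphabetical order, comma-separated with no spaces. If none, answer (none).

Answer: E197M,N871T,T732S

Derivation:
Accumulating mutations along path to Gamma:
  At Theta: gained [] -> total []
  At Mu: gained ['T732S', 'N871T'] -> total ['N871T', 'T732S']
  At Kappa: gained ['E197M'] -> total ['E197M', 'N871T', 'T732S']
  At Gamma: gained ['A592H'] -> total ['A592H', 'E197M', 'N871T', 'T732S']
Mutations(Gamma) = ['A592H', 'E197M', 'N871T', 'T732S']
Accumulating mutations along path to Kappa:
  At Theta: gained [] -> total []
  At Mu: gained ['T732S', 'N871T'] -> total ['N871T', 'T732S']
  At Kappa: gained ['E197M'] -> total ['E197M', 'N871T', 'T732S']
Mutations(Kappa) = ['E197M', 'N871T', 'T732S']
Intersection: ['A592H', 'E197M', 'N871T', 'T732S'] ∩ ['E197M', 'N871T', 'T732S'] = ['E197M', 'N871T', 'T732S']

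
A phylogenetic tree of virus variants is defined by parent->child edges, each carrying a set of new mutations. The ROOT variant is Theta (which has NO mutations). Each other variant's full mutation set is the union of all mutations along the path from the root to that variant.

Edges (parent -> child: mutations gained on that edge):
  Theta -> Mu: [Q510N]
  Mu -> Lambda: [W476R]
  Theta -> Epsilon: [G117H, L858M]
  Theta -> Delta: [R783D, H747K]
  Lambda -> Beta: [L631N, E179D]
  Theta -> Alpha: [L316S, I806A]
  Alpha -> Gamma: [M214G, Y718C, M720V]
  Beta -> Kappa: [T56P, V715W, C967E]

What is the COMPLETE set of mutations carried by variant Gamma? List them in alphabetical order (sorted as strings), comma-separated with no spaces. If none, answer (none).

At Theta: gained [] -> total []
At Alpha: gained ['L316S', 'I806A'] -> total ['I806A', 'L316S']
At Gamma: gained ['M214G', 'Y718C', 'M720V'] -> total ['I806A', 'L316S', 'M214G', 'M720V', 'Y718C']

Answer: I806A,L316S,M214G,M720V,Y718C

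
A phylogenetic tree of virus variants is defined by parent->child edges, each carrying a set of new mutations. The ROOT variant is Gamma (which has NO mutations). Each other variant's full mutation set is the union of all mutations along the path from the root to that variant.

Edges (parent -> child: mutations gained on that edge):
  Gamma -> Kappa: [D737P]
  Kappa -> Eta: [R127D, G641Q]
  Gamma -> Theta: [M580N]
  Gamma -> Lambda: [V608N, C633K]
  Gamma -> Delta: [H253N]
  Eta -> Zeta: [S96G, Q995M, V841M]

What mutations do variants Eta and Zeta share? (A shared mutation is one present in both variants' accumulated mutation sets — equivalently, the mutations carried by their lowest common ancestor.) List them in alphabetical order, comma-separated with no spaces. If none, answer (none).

Answer: D737P,G641Q,R127D

Derivation:
Accumulating mutations along path to Eta:
  At Gamma: gained [] -> total []
  At Kappa: gained ['D737P'] -> total ['D737P']
  At Eta: gained ['R127D', 'G641Q'] -> total ['D737P', 'G641Q', 'R127D']
Mutations(Eta) = ['D737P', 'G641Q', 'R127D']
Accumulating mutations along path to Zeta:
  At Gamma: gained [] -> total []
  At Kappa: gained ['D737P'] -> total ['D737P']
  At Eta: gained ['R127D', 'G641Q'] -> total ['D737P', 'G641Q', 'R127D']
  At Zeta: gained ['S96G', 'Q995M', 'V841M'] -> total ['D737P', 'G641Q', 'Q995M', 'R127D', 'S96G', 'V841M']
Mutations(Zeta) = ['D737P', 'G641Q', 'Q995M', 'R127D', 'S96G', 'V841M']
Intersection: ['D737P', 'G641Q', 'R127D'] ∩ ['D737P', 'G641Q', 'Q995M', 'R127D', 'S96G', 'V841M'] = ['D737P', 'G641Q', 'R127D']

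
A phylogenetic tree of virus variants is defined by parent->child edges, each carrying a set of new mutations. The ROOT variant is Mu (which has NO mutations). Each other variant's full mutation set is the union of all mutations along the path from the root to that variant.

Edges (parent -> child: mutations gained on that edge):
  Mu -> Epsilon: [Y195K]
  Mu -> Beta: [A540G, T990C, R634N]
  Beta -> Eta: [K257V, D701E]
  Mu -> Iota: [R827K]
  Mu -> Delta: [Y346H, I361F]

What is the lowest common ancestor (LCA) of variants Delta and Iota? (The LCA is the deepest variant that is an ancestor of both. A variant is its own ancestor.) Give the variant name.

Answer: Mu

Derivation:
Path from root to Delta: Mu -> Delta
  ancestors of Delta: {Mu, Delta}
Path from root to Iota: Mu -> Iota
  ancestors of Iota: {Mu, Iota}
Common ancestors: {Mu}
Walk up from Iota: Iota (not in ancestors of Delta), Mu (in ancestors of Delta)
Deepest common ancestor (LCA) = Mu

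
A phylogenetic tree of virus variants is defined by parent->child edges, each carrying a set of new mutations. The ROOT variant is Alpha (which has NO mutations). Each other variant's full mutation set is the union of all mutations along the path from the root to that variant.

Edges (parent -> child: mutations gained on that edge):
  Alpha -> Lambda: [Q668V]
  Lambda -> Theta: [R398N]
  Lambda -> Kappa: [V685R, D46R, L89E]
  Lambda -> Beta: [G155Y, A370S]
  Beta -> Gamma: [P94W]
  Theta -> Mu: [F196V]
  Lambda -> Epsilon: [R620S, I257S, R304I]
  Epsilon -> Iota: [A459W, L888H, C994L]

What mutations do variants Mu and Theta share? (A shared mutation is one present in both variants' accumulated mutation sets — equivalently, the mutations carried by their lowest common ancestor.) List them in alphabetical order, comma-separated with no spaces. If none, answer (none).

Answer: Q668V,R398N

Derivation:
Accumulating mutations along path to Mu:
  At Alpha: gained [] -> total []
  At Lambda: gained ['Q668V'] -> total ['Q668V']
  At Theta: gained ['R398N'] -> total ['Q668V', 'R398N']
  At Mu: gained ['F196V'] -> total ['F196V', 'Q668V', 'R398N']
Mutations(Mu) = ['F196V', 'Q668V', 'R398N']
Accumulating mutations along path to Theta:
  At Alpha: gained [] -> total []
  At Lambda: gained ['Q668V'] -> total ['Q668V']
  At Theta: gained ['R398N'] -> total ['Q668V', 'R398N']
Mutations(Theta) = ['Q668V', 'R398N']
Intersection: ['F196V', 'Q668V', 'R398N'] ∩ ['Q668V', 'R398N'] = ['Q668V', 'R398N']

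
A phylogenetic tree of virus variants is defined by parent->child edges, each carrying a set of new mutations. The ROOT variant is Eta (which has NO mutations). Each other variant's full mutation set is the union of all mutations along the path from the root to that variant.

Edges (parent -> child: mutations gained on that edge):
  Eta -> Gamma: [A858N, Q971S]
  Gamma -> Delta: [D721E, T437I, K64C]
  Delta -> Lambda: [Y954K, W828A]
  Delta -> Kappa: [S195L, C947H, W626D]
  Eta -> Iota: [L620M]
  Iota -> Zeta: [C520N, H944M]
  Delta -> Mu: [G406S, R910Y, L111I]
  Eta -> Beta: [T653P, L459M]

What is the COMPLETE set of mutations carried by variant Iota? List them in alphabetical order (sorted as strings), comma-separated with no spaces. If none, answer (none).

At Eta: gained [] -> total []
At Iota: gained ['L620M'] -> total ['L620M']

Answer: L620M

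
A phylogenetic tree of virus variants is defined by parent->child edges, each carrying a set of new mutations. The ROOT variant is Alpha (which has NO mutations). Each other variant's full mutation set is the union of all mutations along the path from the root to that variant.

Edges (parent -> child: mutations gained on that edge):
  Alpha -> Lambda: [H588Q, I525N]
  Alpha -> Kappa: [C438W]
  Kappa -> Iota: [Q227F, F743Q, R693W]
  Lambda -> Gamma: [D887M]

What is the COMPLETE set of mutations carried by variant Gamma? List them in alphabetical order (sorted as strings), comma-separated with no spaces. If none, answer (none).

At Alpha: gained [] -> total []
At Lambda: gained ['H588Q', 'I525N'] -> total ['H588Q', 'I525N']
At Gamma: gained ['D887M'] -> total ['D887M', 'H588Q', 'I525N']

Answer: D887M,H588Q,I525N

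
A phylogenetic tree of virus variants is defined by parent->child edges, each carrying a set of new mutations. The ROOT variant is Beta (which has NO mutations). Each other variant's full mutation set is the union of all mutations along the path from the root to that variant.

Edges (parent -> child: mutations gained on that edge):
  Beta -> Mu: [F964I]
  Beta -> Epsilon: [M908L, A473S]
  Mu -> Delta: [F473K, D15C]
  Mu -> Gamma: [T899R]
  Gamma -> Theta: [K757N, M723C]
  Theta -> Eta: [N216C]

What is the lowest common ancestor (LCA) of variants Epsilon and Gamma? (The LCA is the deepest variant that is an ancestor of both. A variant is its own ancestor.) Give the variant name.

Path from root to Epsilon: Beta -> Epsilon
  ancestors of Epsilon: {Beta, Epsilon}
Path from root to Gamma: Beta -> Mu -> Gamma
  ancestors of Gamma: {Beta, Mu, Gamma}
Common ancestors: {Beta}
Walk up from Gamma: Gamma (not in ancestors of Epsilon), Mu (not in ancestors of Epsilon), Beta (in ancestors of Epsilon)
Deepest common ancestor (LCA) = Beta

Answer: Beta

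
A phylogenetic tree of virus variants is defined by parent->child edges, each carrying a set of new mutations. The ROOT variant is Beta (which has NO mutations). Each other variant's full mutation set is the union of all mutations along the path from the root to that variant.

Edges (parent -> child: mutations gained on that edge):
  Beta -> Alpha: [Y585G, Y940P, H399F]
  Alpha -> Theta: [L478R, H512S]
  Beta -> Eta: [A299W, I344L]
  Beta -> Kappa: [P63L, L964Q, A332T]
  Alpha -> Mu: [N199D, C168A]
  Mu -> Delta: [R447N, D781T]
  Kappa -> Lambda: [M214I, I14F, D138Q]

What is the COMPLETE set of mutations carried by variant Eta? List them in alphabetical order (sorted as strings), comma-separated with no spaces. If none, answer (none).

Answer: A299W,I344L

Derivation:
At Beta: gained [] -> total []
At Eta: gained ['A299W', 'I344L'] -> total ['A299W', 'I344L']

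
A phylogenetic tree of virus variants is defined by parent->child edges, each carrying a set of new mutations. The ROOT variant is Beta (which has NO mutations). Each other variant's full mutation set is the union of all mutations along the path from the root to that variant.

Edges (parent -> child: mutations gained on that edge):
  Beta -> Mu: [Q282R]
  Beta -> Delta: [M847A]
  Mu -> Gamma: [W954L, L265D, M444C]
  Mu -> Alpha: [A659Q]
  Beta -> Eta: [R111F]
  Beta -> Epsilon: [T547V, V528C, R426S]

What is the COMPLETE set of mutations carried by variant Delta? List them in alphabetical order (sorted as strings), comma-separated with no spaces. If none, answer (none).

Answer: M847A

Derivation:
At Beta: gained [] -> total []
At Delta: gained ['M847A'] -> total ['M847A']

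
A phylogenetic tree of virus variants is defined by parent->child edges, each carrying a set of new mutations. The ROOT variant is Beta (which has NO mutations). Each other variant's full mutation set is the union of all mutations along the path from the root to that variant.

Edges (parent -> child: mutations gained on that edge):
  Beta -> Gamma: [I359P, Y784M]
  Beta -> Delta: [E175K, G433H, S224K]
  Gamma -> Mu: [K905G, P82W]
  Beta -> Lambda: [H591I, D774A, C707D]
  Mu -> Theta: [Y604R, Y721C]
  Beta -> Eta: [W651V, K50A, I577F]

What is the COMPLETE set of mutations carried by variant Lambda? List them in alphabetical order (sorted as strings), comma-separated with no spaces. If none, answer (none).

Answer: C707D,D774A,H591I

Derivation:
At Beta: gained [] -> total []
At Lambda: gained ['H591I', 'D774A', 'C707D'] -> total ['C707D', 'D774A', 'H591I']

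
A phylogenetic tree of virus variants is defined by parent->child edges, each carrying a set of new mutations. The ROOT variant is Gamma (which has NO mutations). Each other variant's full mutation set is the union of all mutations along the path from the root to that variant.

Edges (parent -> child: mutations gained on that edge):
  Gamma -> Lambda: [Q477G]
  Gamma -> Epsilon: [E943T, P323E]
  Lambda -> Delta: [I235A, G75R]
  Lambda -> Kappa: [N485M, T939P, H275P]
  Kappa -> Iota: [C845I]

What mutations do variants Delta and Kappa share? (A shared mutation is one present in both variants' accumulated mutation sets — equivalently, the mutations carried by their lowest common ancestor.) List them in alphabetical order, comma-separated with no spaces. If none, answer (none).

Answer: Q477G

Derivation:
Accumulating mutations along path to Delta:
  At Gamma: gained [] -> total []
  At Lambda: gained ['Q477G'] -> total ['Q477G']
  At Delta: gained ['I235A', 'G75R'] -> total ['G75R', 'I235A', 'Q477G']
Mutations(Delta) = ['G75R', 'I235A', 'Q477G']
Accumulating mutations along path to Kappa:
  At Gamma: gained [] -> total []
  At Lambda: gained ['Q477G'] -> total ['Q477G']
  At Kappa: gained ['N485M', 'T939P', 'H275P'] -> total ['H275P', 'N485M', 'Q477G', 'T939P']
Mutations(Kappa) = ['H275P', 'N485M', 'Q477G', 'T939P']
Intersection: ['G75R', 'I235A', 'Q477G'] ∩ ['H275P', 'N485M', 'Q477G', 'T939P'] = ['Q477G']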